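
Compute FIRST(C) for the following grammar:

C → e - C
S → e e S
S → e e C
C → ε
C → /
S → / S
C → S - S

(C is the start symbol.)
To compute FIRST(C), examine every production with C on the left-hand side, reading each right-hand side left to right until a non-nullable symbol is reached.

FIRST sets of the other non-terminals involved (by the same procedure, iterated to a fixed point):
  FIRST(S) = { '/', 'e' }

From C → e - C:
  - e is a terminal: add 'e' and stop
From C → ε:
  - ε-production, so ε ∈ FIRST(C)
From C → /:
  - '/' is a terminal: add '/' and stop
From C → S - S:
  - S is a non-terminal: add FIRST(S) \ {ε} = { '/', 'e' }
    S is not nullable, so stop

Collecting: FIRST(C) = { '/', 'e', ε }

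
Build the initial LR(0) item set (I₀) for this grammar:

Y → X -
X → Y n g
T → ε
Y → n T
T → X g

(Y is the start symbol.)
{ [X → . Y n g], [Y → . X -], [Y → . n T], [Y' → . Y] }

First, augment the grammar with Y' → Y
I₀ = CLOSURE({ [Y' → . Y] }):
  [Y' → . Y] has the dot before Y: add [Y → . X -], [Y → . n T]
  [Y → . X -] has the dot before X: add [X → . Y n g]
No further items can be added.

I₀ = { [X → . Y n g], [Y → . X -], [Y → . n T], [Y' → . Y] }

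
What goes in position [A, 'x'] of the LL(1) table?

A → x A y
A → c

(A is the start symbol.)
A → x A y

To find M[A, 'x'], we find productions for A where 'x' is in the predict set (PREDICT(N → α) = (FIRST(α) \ {ε}) ∪ (FOLLOW(N) if α ⇒* ε)).

A → x A y: PREDICT = { 'x' }
  'x' is in predict set, so this production goes in M[A, 'x']
A → c: PREDICT = { 'c' }

M[A, 'x'] = A → x A y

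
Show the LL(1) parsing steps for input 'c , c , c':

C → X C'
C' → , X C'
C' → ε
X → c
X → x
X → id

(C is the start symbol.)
LL(1) parsing maintains a stack (initially the start symbol over $) and the input. At each step: if the stack top is a terminal, match it against the current input token; if it is a non-terminal N, replace it with the RHS of M[N, lookahead] (the unique production whose predict set contains the lookahead).

Stack is shown with the top on the left.

Stack     Input        Action
-----------------------------
C $       c , c , c $  output C → X C'
X C' $    c , c , c $  output X → c
c C' $    c , c , c $  match 'c'
C' $      , c , c $    output C' → , X C'
, X C' $  , c , c $    match ','
X C' $    c , c $      output X → c
c C' $    c , c $      match 'c'
C' $      , c $        output C' → , X C'
, X C' $  , c $        match ','
X C' $    c $          output X → c
c C' $    c $          match 'c'
C' $      $            output C' → ε
$         $            accept

The string is accepted.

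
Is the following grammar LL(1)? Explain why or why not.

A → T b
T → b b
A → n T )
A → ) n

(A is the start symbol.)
Yes, the grammar is LL(1).

Relevant sets:
  FIRST(T) = { 'b' }

For A:
  PREDICT(A → T b) = { 'b' }
  PREDICT(A → n T ')') = { 'n' }
  PREDICT(A → ')' n) = { ')' }
T has a single production, so nothing to check there.

All predict sets are disjoint. The grammar IS LL(1).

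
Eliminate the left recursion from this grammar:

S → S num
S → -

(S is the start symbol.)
S is directly left-recursive. The standard transformation for
  A → A α₁ | ... | A α_m | β₁ | ... | β_n
is
  A  → β₁ A' | ... | β_n A'
  A' → α₁ A' | ... | α_m A' | ε

S → - becomes S → - S'
S → S num becomes S' → num S'
Add S' → ε

Resulting grammar:
S → - S'
S' → num S'
S' → ε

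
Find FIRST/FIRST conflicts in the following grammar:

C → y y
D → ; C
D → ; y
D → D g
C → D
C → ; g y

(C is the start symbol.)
A FIRST/FIRST conflict occurs when two productions N → α and N → β for the same non-terminal have FIRST(α) ∩ FIRST(β) ≠ ∅ (with ε ∈ FIRST of a nullable right-hand side, so two nullable alternatives also conflict).

FIRST sets of the non-terminals at (or reachable through a nullable prefix from) the front of some alternative:
  FIRST(D) = { ';' }

Productions for C:
  C → y y: FIRST = { 'y' }
  C → D: FIRST = { ';' }
  C → ; g y: FIRST = { ';' }
Productions for D:
  D → ; C: FIRST = { ';' }
  D → ; y: FIRST = { ';' }
  D → D g: FIRST = { ';' }

Conflict for C: C → D and C → ; g y
  Overlap: { ';' }
Conflict for D: D → ; C and D → ; y
  Overlap: { ';' }
Conflict for D: D → ; C and D → D g
  Overlap: { ';' }
Conflict for D: D → ; y and D → D g
  Overlap: { ';' }

Answer: Yes. C → D / C → ';' g y on { ';' }; D → ';' C / D → ';' y on { ';' }; D → ';' C / D → D g on { ';' }; D → ';' y / D → D g on { ';' }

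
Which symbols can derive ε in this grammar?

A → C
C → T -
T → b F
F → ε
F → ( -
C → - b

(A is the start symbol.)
{ 'F' }

A non-terminal is nullable if it can derive ε (the empty string): either it has an ε-production, or it has a production whose right-hand side consists entirely of nullable non-terminals.

ε-productions: F → ε
So F is immediately nullable.
No further non-terminal can be added: every production for the remaining non-terminals contains a terminal or a non-nullable non-terminal.
Nullable = { 'F' }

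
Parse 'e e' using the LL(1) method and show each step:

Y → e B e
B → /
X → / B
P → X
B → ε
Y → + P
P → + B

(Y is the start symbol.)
LL(1) parsing maintains a stack (initially the start symbol over $) and the input. At each step: if the stack top is a terminal, match it against the current input token; if it is a non-terminal N, replace it with the RHS of M[N, lookahead] (the unique production whose predict set contains the lookahead).

Stack is shown with the top on the left.

Stack    Input  Action
----------------------
Y $      e e $  output Y → e B e
e B e $  e e $  match 'e'
B e $    e $    output B → ε
e $      e $    match 'e'
$        $      accept

The string is accepted.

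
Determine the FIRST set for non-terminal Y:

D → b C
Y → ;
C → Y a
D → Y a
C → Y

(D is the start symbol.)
{ ';' }

To compute FIRST(Y), examine every production with Y on the left-hand side, reading each right-hand side left to right until a non-nullable symbol is reached.

From Y → ;:
  - ';' is a terminal: add ';' and stop

Collecting: FIRST(Y) = { ';' }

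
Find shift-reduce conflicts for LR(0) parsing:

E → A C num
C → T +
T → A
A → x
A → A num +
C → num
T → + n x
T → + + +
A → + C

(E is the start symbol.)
Augment with E' → E and build the canonical LR(0) collection (I0 = CLOSURE({[E' → . E]}), then GOTO on every symbol after a dot until no new states appear). It has 20 states:
  I0: { [A → . + C], [A → . A num +], [A → . x], [E → . A C num], [E' → . E] }  — shift
  I1: { [A → + . C], [A → . + C], [A → . A num +], [A → . x], [C → . T +], [C → . num], [T → . + + +], [T → . + n x], [T → . A] }  — shift
  I2: { [A → . + C], [A → . A num +], [A → . x], [A → A . num +], [C → . T +], [C → . num], [E → A . C num], [T → . + + +], [T → . + n x], [T → . A] }  — shift
  I3: { [E' → E .] }  — accept
  I4: { [A → x .] }  — reduce
  I5: { [A → + . C], [A → . + C], [A → . A num +], [A → . x], [C → . T +], [C → . num], [T → + . + +], [T → + . n x], [T → . + + +], [T → . + n x], [T → . A] }  — shift
  I6: { [A → A . num +], [T → A .] }  — shift, reduce
  I7: { [E → A C . num] }  — shift
  I8: { [C → T . +] }  — shift
  I9: { [A → A num . +], [C → num .] }  — shift, reduce
  I10: { [A → A num + .] }  — reduce
  I11: { [C → T + .] }  — reduce
  I12: { [E → A C num .] }  — reduce
  I13: { [A → A num . +] }  — shift
  I14: { [A → + . C], [A → . + C], [A → . A num +], [A → . x], [C → . T +], [C → . num], [T → + + . +], [T → + . + +], [T → + . n x], [T → . + + +], [T → . + n x], [T → . A] }  — shift
  I15: { [A → + C .] }  — reduce
  I16: { [T → + n . x] }  — shift
  I17: { [C → num .] }  — reduce
  I18: { [T → + n x .] }  — reduce
  I19: { [A → + . C], [A → . + C], [A → . A num +], [A → . x], [C → . T +], [C → . num], [T → + + + .], [T → + + . +], [T → + . + +], [T → + . n x], [T → . + + +], [T → . + n x], [T → . A] }  — shift, reduce

I6 contains reduce item [T → A .] and shift item [A → A . num +] — shift-reduce conflict.
I9 contains reduce item [C → num .] and shift item [A → A num . +] — shift-reduce conflict.
I19 contains reduce item [T → + + + .] and shift items [A → . + C], [A → . x], [C → . num], [T → . + + +], [T → + . + +], [T → + + . +], [T → . + n x], [T → + . n x] — shift-reduce conflict.

Answer: Yes — I6: [T → A .] vs [A → A . num +]; I9: [C → num .] vs [A → A num . +]; I19: [T → + + + .] vs [A → . + C]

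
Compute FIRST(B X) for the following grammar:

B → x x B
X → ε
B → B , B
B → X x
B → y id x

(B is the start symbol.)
FIRST sets of the non-terminals involved (from the grammar, by fixed-point iteration):
  FIRST(B) = { 'x', 'y' }

To compute FIRST(B X), process the symbols left to right:
Symbol B is a non-terminal. Add FIRST(B) \ {ε} = { 'x', 'y' }
B is not nullable (ε ∉ FIRST(B)), so stop here.
FIRST(B X) = { 'x', 'y' }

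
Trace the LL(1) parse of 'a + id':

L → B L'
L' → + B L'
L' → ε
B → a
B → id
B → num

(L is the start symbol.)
LL(1) parsing maintains a stack (initially the start symbol over $) and the input. At each step: if the stack top is a terminal, match it against the current input token; if it is a non-terminal N, replace it with the RHS of M[N, lookahead] (the unique production whose predict set contains the lookahead).

Stack is shown with the top on the left.

Stack     Input     Action
--------------------------
L $       a + id $  output L → B L'
B L' $    a + id $  output B → a
a L' $    a + id $  match 'a'
L' $      + id $    output L' → + B L'
+ B L' $  + id $    match '+'
B L' $    id $      output B → id
id L' $   id $      match 'id'
L' $      $         output L' → ε
$         $         accept

The string is accepted.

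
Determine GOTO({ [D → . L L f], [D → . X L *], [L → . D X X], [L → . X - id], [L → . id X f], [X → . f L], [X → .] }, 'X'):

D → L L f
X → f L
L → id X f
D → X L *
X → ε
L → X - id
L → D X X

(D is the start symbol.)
GOTO(I, 'X') = CLOSURE({ [A → αX.β] : [A → α.Xβ] ∈ I, X = 'X' })

Items with dot before 'X', with the dot advanced:
  [D → . X L *] → [D → X . L *]
  [L → . X - id] → [L → X . - id]
Closure of the advanced items:
  [D → X . L *] has the dot before L: add [L → . id X f], [L → . X - id], [L → . D X X]
  [L → . X - id] has the dot before X: add [X → . f L], [X → .]
  [L → . D X X] has the dot before D: add [D → . L L f], [D → . X L *]

GOTO = { [D → . L L f], [D → . X L *], [D → X . L *], [L → . D X X], [L → . X - id], [L → . id X f], [L → X . - id], [X → . f L], [X → .] }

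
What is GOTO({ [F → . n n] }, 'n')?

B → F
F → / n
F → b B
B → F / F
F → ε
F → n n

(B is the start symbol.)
{ [F → n . n] }

GOTO(I, 'n') = CLOSURE({ [A → αX.β] : [A → α.Xβ] ∈ I, X = 'n' })

Items with dot before 'n', with the dot advanced:
  [F → . n n] → [F → n . n]
Closure adds nothing (no advanced item has the dot before a non-terminal).

GOTO = { [F → n . n] }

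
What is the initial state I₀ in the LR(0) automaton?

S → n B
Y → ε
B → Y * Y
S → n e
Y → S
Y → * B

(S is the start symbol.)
First, augment the grammar with S' → S
I₀ = CLOSURE({ [S' → . S] }):
  [S' → . S] has the dot before S: add [S → . n B], [S → . n e]
No further items can be added.

I₀ = { [S → . n B], [S → . n e], [S' → . S] }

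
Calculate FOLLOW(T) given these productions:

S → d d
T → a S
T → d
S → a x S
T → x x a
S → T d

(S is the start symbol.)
In S → T d: T is followed by d, add FIRST(d) \ {ε} = { 'd' }

Taking the union: FOLLOW(T) = { 'd' }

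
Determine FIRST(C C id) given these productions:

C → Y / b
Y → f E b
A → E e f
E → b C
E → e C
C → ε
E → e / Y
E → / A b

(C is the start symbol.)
{ 'f', 'id' }

FIRST sets of the non-terminals involved (from the grammar, by fixed-point iteration):
  FIRST(C) = { 'f', ε }

To compute FIRST(C C id), process the symbols left to right:
Symbol C is a non-terminal. Add FIRST(C) \ {ε} = { 'f' }
C is nullable (ε ∈ FIRST(C)), continue to the next symbol.
Symbol C is a non-terminal. Add FIRST(C) \ {ε} = { 'f' }
C is nullable (ε ∈ FIRST(C)), continue to the next symbol.
Symbol id is a terminal. Add 'id' and stop.
FIRST(C C id) = { 'f', 'id' }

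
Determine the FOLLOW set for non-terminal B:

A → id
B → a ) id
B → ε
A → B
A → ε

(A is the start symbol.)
{ $ }

In A → B: B is at the end, add FOLLOW(A)

The FOLLOW sets referred to above (computed the same way, to a fixed point):
  FOLLOW(A) = { $ }

Taking the union: FOLLOW(B) = { $ }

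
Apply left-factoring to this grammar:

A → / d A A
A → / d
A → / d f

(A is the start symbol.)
Left-factoring transforms A → αβ₁ | αβ₂ into A → αA' and A' → β₁ | β₂
(α is the longest common prefix among the alternatives). Repeat until
no nonterminal has two alternatives with a common prefix.

Round 1: A has alternatives sharing prefix '/ d'. Introduce A': A → / d A'
  Add: A' → A A
  Add: A' → ε
  Add: A' → f

No remaining common prefixes — done.

Resulting grammar:
A → / d A'
A' → A A
A' → ε
A' → f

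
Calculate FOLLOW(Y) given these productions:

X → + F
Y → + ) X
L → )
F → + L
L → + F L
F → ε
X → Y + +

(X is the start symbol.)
To compute FOLLOW(Y), find every occurrence of Y on a right-hand side N → α Y β: add FIRST(β) \ {ε}, and if β is empty or nullable also add FOLLOW(N). Iterate to a fixed point.

In X → Y + +: Y is followed by '+' '+', add FIRST('+' '+') \ {ε} = { '+' }

Taking the union: FOLLOW(Y) = { '+' }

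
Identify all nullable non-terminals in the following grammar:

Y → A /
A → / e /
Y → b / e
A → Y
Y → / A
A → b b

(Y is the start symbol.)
A non-terminal is nullable if it can derive ε (the empty string): either it has an ε-production, or it has a production whose right-hand side consists entirely of nullable non-terminals.

There are no ε-productions, so no non-terminal can derive ε.
No non-terminals are nullable.

Answer: None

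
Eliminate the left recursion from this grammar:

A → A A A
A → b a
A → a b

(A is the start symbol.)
A is directly left-recursive. The standard transformation for
  A → A α₁ | ... | A α_m | β₁ | ... | β_n
is
  A  → β₁ A' | ... | β_n A'
  A' → α₁ A' | ... | α_m A' | ε

A → b a becomes A → b a A'
A → a b becomes A → a b A'
A → A A A becomes A' → A A A'
Add A' → ε

Resulting grammar:
A → b a A'
A → a b A'
A' → A A A'
A' → ε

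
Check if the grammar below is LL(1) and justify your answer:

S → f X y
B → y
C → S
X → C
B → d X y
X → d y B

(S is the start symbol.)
Yes, the grammar is LL(1).

A grammar is LL(1) if for each non-terminal N with multiple productions, the predict sets of those productions are pairwise disjoint, where PREDICT(N → α) = (FIRST(α) \ {ε}) ∪ (FOLLOW(N) if α ⇒* ε).

Relevant sets:
  FIRST(C) = { 'f' }

For B:
  PREDICT(B → y) = { 'y' }
  PREDICT(B → d X y) = { 'd' }
For X:
  PREDICT(X → C) = { 'f' }
  PREDICT(X → d y B) = { 'd' }
S, C have a single production, so nothing to check there.

All predict sets are disjoint. The grammar IS LL(1).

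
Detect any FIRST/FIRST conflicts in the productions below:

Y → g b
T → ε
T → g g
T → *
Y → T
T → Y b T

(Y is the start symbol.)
Yes. Y → g b / Y → T on { 'g' }; T → g g / T → Y b T on { 'g' }; T → '*' / T → Y b T on { '*' }

FIRST sets of the non-terminals at (or reachable through a nullable prefix from) the front of some alternative:
  FIRST(T) = { '*', 'b', 'g', ε }
  FIRST(Y) = { '*', 'b', 'g', ε }

Productions for Y:
  Y → g b: FIRST = { 'g' }
  Y → T: FIRST = { '*', 'b', 'g', ε }
Productions for T:
  T → ε: FIRST = { ε }
  T → g g: FIRST = { 'g' }
  T → *: FIRST = { '*' }
  T → Y b T: FIRST = { '*', 'b', 'g' }

Conflict for Y: Y → g b and Y → T
  Overlap: { 'g' }
Conflict for T: T → g g and T → Y b T
  Overlap: { 'g' }
Conflict for T: T → * and T → Y b T
  Overlap: { '*' }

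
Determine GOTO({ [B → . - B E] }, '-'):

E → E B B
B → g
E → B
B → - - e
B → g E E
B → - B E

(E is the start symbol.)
GOTO(I, '-') = CLOSURE({ [A → αX.β] : [A → α.Xβ] ∈ I, X = '-' })

Items with dot before '-', with the dot advanced:
  [B → . - B E] → [B → - . B E]
Closure of the advanced items:
  [B → - . B E] has the dot before B: add [B → . g], [B → . - - e], [B → . g E E], [B → . - B E]

GOTO = { [B → - . B E], [B → . - - e], [B → . - B E], [B → . g E E], [B → . g] }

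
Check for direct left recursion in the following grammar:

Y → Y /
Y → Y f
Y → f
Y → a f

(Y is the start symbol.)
Y → Y /: LEFT RECURSIVE (starts with Y)
Y → Y f: LEFT RECURSIVE (starts with Y)
Y → f: starts with f
Y → a f: starts with a

The grammar has direct left recursion on: Y.

Answer: Yes, Y is left-recursive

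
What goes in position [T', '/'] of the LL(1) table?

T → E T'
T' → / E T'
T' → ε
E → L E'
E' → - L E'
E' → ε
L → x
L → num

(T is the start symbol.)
To find M[T', '/'], we find productions for T' where '/' is in the predict set (PREDICT(N → α) = (FIRST(α) \ {ε}) ∪ (FOLLOW(N) if α ⇒* ε)).

Relevant sets:
  FOLLOW(T') = { $ }

T' → / E T': PREDICT = { '/' }
  '/' is in predict set, so this production goes in M[T', '/']
T' → ε: PREDICT = { $ }

M[T', '/'] = T' → / E T'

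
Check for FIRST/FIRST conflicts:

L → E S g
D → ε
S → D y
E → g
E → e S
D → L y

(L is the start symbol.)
A FIRST/FIRST conflict occurs when two productions N → α and N → β for the same non-terminal have FIRST(α) ∩ FIRST(β) ≠ ∅ (with ε ∈ FIRST of a nullable right-hand side, so two nullable alternatives also conflict).

FIRST sets of the non-terminals at (or reachable through a nullable prefix from) the front of some alternative:
  FIRST(L) = { 'e', 'g' }

Productions for D:
  D → ε: FIRST = { ε }
  D → L y: FIRST = { 'e', 'g' }
Productions for E:
  E → g: FIRST = { 'g' }
  E → e S: FIRST = { 'e' }
L, S have only one production, so no FIRST/FIRST conflict is possible there.

All alternatives of each non-terminal have pairwise disjoint FIRST sets.

Answer: No FIRST/FIRST conflicts.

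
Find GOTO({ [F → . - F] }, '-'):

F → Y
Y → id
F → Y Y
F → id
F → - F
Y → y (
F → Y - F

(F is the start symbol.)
GOTO(I, '-') = CLOSURE({ [A → αX.β] : [A → α.Xβ] ∈ I, X = '-' })

Items with dot before '-', with the dot advanced:
  [F → . - F] → [F → - . F]
Closure of the advanced items:
  [F → - . F] has the dot before F: add [F → . Y], [F → . Y Y], [F → . id], [F → . - F], [F → . Y - F]
  [F → . Y] has the dot before Y: add [Y → . id], [Y → . y (]

GOTO = { [F → - . F], [F → . - F], [F → . Y - F], [F → . Y Y], [F → . Y], [F → . id], [Y → . id], [Y → . y (] }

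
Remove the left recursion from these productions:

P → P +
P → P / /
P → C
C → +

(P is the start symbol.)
P → C P'
P' → + P'
P' → / / P'
P' → ε
C → +

P is directly left-recursive. The standard transformation for
  A → A α₁ | ... | A α_m | β₁ | ... | β_n
is
  A  → β₁ A' | ... | β_n A'
  A' → α₁ A' | ... | α_m A' | ε

P → C becomes P → C P'
P → P + becomes P' → + P'
P → P / / becomes P' → / / P'
Add P' → ε

Productions for other non-terminals are unchanged:
  C → +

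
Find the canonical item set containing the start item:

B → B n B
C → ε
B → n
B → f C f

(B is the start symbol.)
{ [B → . B n B], [B → . f C f], [B → . n], [B' → . B] }

First, augment the grammar with B' → B
I₀ = CLOSURE({ [B' → . B] }):
  [B' → . B] has the dot before B: add [B → . B n B], [B → . n], [B → . f C f]
No further items can be added.

I₀ = { [B → . B n B], [B → . f C f], [B → . n], [B' → . B] }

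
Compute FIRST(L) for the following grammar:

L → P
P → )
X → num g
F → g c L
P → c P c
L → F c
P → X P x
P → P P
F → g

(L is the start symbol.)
To compute FIRST(L), examine every production with L on the left-hand side, reading each right-hand side left to right until a non-nullable symbol is reached.

FIRST sets of the other non-terminals involved (by the same procedure, iterated to a fixed point):
  FIRST(P) = { ')', 'c', 'num' }
  FIRST(F) = { 'g' }

From L → P:
  - P is a non-terminal: add FIRST(P) \ {ε} = { ')', 'c', 'num' }
    P is not nullable, so stop
From L → F c:
  - F is a non-terminal: add FIRST(F) \ {ε} = { 'g' }
    F is not nullable, so stop

Collecting: FIRST(L) = { ')', 'c', 'g', 'num' }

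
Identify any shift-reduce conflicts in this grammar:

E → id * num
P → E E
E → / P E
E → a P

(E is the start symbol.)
No shift-reduce conflicts

A shift-reduce conflict occurs when an LR(0) state has both:
  - a complete (reduce) item [A → α .] (dot at the end), and
  - a shift item [B → β . c γ] (dot before a terminal).

Augment with E' → E and build the canonical LR(0) collection (I0 = CLOSURE({[E' → . E]}), then GOTO on every symbol after a dot until no new states appear). It has 12 states:
  I0: { [E → . / P E], [E → . a P], [E → . id * num], [E' → . E] }  — shift
  I1: { [E → . / P E], [E → . a P], [E → . id * num], [E → / . P E], [P → . E E] }  — shift
  I2: { [E' → E .] }  — accept
  I3: { [E → . / P E], [E → . a P], [E → . id * num], [E → a . P], [P → . E E] }  — shift
  I4: { [E → id . * num] }  — shift
  I5: { [E → id * . num] }  — shift
  I6: { [E → id * num .] }  — reduce
  I7: { [E → . / P E], [E → . a P], [E → . id * num], [P → E . E] }  — shift
  I8: { [E → a P .] }  — reduce
  I9: { [P → E E .] }  — reduce
  I10: { [E → . / P E], [E → . a P], [E → . id * num], [E → / P . E] }  — shift
  I11: { [E → / P E .] }  — reduce

No state contains both a complete item and a shift item.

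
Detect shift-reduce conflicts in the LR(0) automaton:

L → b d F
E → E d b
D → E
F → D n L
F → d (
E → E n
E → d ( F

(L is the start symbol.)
Augment with L' → L and build the canonical LR(0) collection (I0 = CLOSURE({[L' → . L]}), then GOTO on every symbol after a dot until no new states appear). It has 15 states:
  I0: { [L → . b d F], [L' → . L] }  — shift
  I1: { [L' → L .] }  — accept
  I2: { [L → b . d F] }  — shift
  I3: { [D → . E], [E → . E d b], [E → . E n], [E → . d ( F], [F → . D n L], [F → . d (], [L → b d . F] }  — shift
  I4: { [F → D . n L] }  — shift
  I5: { [D → E .], [E → E . d b], [E → E . n] }  — shift, reduce
  I6: { [L → b d F .] }  — reduce
  I7: { [E → d . ( F], [F → d . (] }  — shift
  I8: { [D → . E], [E → . E d b], [E → . E n], [E → . d ( F], [E → d ( . F], [F → . D n L], [F → . d (], [F → d ( .] }  — shift, reduce
  I9: { [E → d ( F .] }  — reduce
  I10: { [E → E d . b] }  — shift
  I11: { [E → E n .] }  — reduce
  I12: { [E → E d b .] }  — reduce
  I13: { [F → D n . L], [L → . b d F] }  — shift
  I14: { [F → D n L .] }  — reduce

I5 contains reduce item [D → E .] and shift items [E → E . d b], [E → E . n] — shift-reduce conflict.
I8 contains reduce item [F → d ( .] and shift items [E → . d ( F], [F → . d (] — shift-reduce conflict.

Answer: Yes — I5: [D → E .] vs [E → E . d b]; I8: [F → d ( .] vs [E → . d ( F]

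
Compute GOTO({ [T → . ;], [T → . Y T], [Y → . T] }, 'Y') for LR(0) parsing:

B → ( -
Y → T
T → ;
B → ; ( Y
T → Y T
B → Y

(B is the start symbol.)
GOTO(I, 'Y') = CLOSURE({ [A → αX.β] : [A → α.Xβ] ∈ I, X = 'Y' })

Items with dot before 'Y', with the dot advanced:
  [T → . Y T] → [T → Y . T]
Closure of the advanced items:
  [T → Y . T] has the dot before T: add [T → . ;], [T → . Y T]
  [T → . Y T] has the dot before Y: add [Y → . T]

GOTO = { [T → . ;], [T → . Y T], [T → Y . T], [Y → . T] }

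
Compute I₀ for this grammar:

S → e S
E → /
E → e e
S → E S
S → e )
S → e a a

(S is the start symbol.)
First, augment the grammar with S' → S
I₀ = CLOSURE({ [S' → . S] }):
  [S' → . S] has the dot before S: add [S → . e S], [S → . E S], [S → . e )], [S → . e a a]
  [S → . E S] has the dot before E: add [E → . /], [E → . e e]
No further items can be added.

I₀ = { [E → . /], [E → . e e], [S → . E S], [S → . e )], [S → . e S], [S → . e a a], [S' → . S] }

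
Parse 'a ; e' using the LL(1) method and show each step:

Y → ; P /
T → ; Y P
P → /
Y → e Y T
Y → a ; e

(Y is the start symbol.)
LL(1) parsing maintains a stack (initially the start symbol over $) and the input. At each step: if the stack top is a terminal, match it against the current input token; if it is a non-terminal N, replace it with the RHS of M[N, lookahead] (the unique production whose predict set contains the lookahead).

Stack is shown with the top on the left.

Stack    Input    Action
------------------------
Y $      a ; e $  output Y → a ; e
a ; e $  a ; e $  match 'a'
; e $    ; e $    match ';'
e $      e $      match 'e'
$        $        accept

The string is accepted.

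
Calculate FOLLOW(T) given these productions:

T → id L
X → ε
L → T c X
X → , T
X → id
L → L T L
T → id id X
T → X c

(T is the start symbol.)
To compute FOLLOW(T), find every occurrence of T on a right-hand side N → α T β: add FIRST(β) \ {ε}, and if β is empty or nullable also add FOLLOW(N). Iterate to a fixed point.

T is the start symbol, so $ ∈ FOLLOW(T).
In L → T c X: T is followed by c X, add FIRST(c X) \ {ε} = { 'c' }
In X → , T: T is at the end, add FOLLOW(X)
In L → L T L: T is followed by L, add FIRST(L) \ {ε} = { ',', 'c', 'id' }

The FOLLOW sets referred to above (computed the same way, to a fixed point):
  FOLLOW(X) = { $, ',', 'c', 'id' }

Taking the union: FOLLOW(T) = { $, ',', 'c', 'id' }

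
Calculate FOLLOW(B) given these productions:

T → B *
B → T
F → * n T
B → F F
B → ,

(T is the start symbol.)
To compute FOLLOW(B), find every occurrence of B on a right-hand side N → α B β: add FIRST(β) \ {ε}, and if β is empty or nullable also add FOLLOW(N). Iterate to a fixed point.

In T → B *: B is followed by '*', add FIRST('*') \ {ε} = { '*' }

Taking the union: FOLLOW(B) = { '*' }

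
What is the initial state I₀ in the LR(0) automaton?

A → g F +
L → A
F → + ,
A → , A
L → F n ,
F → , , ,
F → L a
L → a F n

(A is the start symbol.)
First, augment the grammar with A' → A
I₀ = CLOSURE({ [A' → . A] }):
  [A' → . A] has the dot before A: add [A → . g F +], [A → . , A]
No further items can be added.

I₀ = { [A → . , A], [A → . g F +], [A' → . A] }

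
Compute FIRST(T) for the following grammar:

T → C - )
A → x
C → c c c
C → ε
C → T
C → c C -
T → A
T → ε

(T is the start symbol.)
{ '-', 'c', 'x', ε }

FIRST sets of the other non-terminals involved (by the same procedure, iterated to a fixed point):
  FIRST(C) = { '-', 'c', 'x', ε }
  FIRST(A) = { 'x' }

From T → C - ):
  - C is a non-terminal: add FIRST(C) \ {ε} = { '-', 'c', 'x' }
    C is nullable, so continue to the next symbol
  - '-' is a terminal: add '-' and stop
From T → A:
  - A is a non-terminal: add FIRST(A) \ {ε} = { 'x' }
    A is not nullable, so stop
From T → ε:
  - ε-production, so ε ∈ FIRST(T)

Collecting: FIRST(T) = { '-', 'c', 'x', ε }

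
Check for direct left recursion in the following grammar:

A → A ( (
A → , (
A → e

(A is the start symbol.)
Direct left recursion occurs when N → N α for some non-terminal N (the right-hand side begins with the left-hand side itself).

A → A ( (: LEFT RECURSIVE (starts with A)
A → , (: starts with ','
A → e: starts with e

The grammar has direct left recursion on: A.

Answer: Yes, A is left-recursive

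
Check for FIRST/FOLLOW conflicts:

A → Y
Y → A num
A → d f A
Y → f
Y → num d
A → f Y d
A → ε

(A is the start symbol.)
Yes. A → Y with FOLLOW(A) on { 'num' }

Nullable non-terminals: A.
FIRST sets used below: FIRST(Y) = { 'd', 'f', 'num' }

A: nullable alternative(s) A → ε; FOLLOW(A) = { $, 'num' }
  A → Y: FIRST \ {ε} = { 'd', 'f', 'num' } — overlaps FOLLOW(A) on { 'num' }: CONFLICT
  A → d f A: FIRST \ {ε} = { 'd' } — disjoint from FOLLOW(A)
  A → f Y d: FIRST \ {ε} = { 'f' } — disjoint from FOLLOW(A)
  A → ε: FIRST \ {ε} = { } — this is the only nullable alternative, skip

Y has no nullable alternative, so no FIRST/FOLLOW check is needed there.

So the grammar has 1 FIRST/FOLLOW conflict (marked CONFLICT above).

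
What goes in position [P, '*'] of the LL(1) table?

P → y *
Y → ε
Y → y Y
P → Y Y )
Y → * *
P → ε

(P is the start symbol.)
To find M[P, '*'], we find productions for P where '*' is in the predict set (PREDICT(N → α) = (FIRST(α) \ {ε}) ∪ (FOLLOW(N) if α ⇒* ε)).

Relevant sets:
  FIRST(Y) = { '*', 'y', ε }
  FOLLOW(P) = { $ }

P → y *: PREDICT = { 'y' }
P → Y Y ): PREDICT = { ')', '*', 'y' }
  '*' is in predict set, so this production goes in M[P, '*']
P → ε: PREDICT = { $ }

M[P, '*'] = P → Y Y )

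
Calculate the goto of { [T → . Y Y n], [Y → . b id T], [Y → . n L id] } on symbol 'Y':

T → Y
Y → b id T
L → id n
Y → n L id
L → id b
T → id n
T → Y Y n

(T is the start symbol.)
GOTO(I, 'Y') = CLOSURE({ [A → αX.β] : [A → α.Xβ] ∈ I, X = 'Y' })

Items with dot before 'Y', with the dot advanced:
  [T → . Y Y n] → [T → Y . Y n]
Closure of the advanced items:
  [T → Y . Y n] has the dot before Y: add [Y → . b id T], [Y → . n L id]

GOTO = { [T → Y . Y n], [Y → . b id T], [Y → . n L id] }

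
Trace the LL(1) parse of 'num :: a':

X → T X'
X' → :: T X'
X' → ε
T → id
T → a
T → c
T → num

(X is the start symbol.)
Stack is shown with the top on the left.

Stack      Input       Action
-----------------------------
X $        num :: a $  output X → T X'
T X' $     num :: a $  output T → num
num X' $   num :: a $  match 'num'
X' $       :: a $      output X' → :: T X'
:: T X' $  :: a $      match '::'
T X' $     a $         output T → a
a X' $     a $         match 'a'
X' $       $           output X' → ε
$          $           accept

The string is accepted.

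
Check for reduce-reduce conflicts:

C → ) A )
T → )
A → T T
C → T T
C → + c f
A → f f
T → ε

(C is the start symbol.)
A reduce-reduce conflict occurs when an LR(0) state has two complete items [A → α .] and [B → β .] — both call for a reduction, and with no lookahead the parser cannot choose between them.

Augment with C' → C and build the canonical LR(0) collection (I0 = CLOSURE({[C' → . C]}), then GOTO on every symbol after a dot until no new states appear). It has 15 states:
  I0: { [C → . ) A )], [C → . + c f], [C → . T T], [C' → . C], [T → . )], [T → .] }  — shift, reduce
  I1: { [A → . T T], [A → . f f], [C → ) . A )], [T → ) .], [T → . )], [T → .] }  — shift, 2 reduces
  I2: { [C → + . c f] }  — shift
  I3: { [C' → C .] }  — accept
  I4: { [C → T . T], [T → . )], [T → .] }  — shift, reduce
  I5: { [T → ) .] }  — reduce
  I6: { [C → T T .] }  — reduce
  I7: { [C → + c . f] }  — shift
  I8: { [C → + c f .] }  — reduce
  I9: { [C → ) A . )] }  — shift
  I10: { [A → T . T], [T → . )], [T → .] }  — shift, reduce
  I11: { [A → f . f] }  — shift
  I12: { [A → f f .] }  — reduce
  I13: { [A → T T .] }  — reduce
  I14: { [C → ) A ) .] }  — reduce

I1 contains complete items [T → .], [T → ) .] — reduce-reduce conflict.

Answer: Yes — I1: [T → .] vs [T → ) .]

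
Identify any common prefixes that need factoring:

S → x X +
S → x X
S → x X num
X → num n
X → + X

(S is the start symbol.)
Left-factoring is needed when two productions for the same non-terminal
share a common prefix on the right-hand side.

Productions for S:
  S → x X +
  S → x X
  S → x X num
Productions for X:
  X → num n
  X → + X

Found common prefix 'x X' in productions for S

Answer: Yes, S has productions with common prefix 'x X'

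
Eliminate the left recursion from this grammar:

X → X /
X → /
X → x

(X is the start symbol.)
X is directly left-recursive. The standard transformation for
  A → A α₁ | ... | A α_m | β₁ | ... | β_n
is
  A  → β₁ A' | ... | β_n A'
  A' → α₁ A' | ... | α_m A' | ε

X → / becomes X → / X'
X → x becomes X → x X'
X → X / becomes X' → / X'
Add X' → ε

Resulting grammar:
X → / X'
X → x X'
X' → / X'
X' → ε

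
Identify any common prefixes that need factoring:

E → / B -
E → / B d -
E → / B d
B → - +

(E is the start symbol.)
Yes, E has productions with common prefix '/ B'

Left-factoring is needed when two productions for the same non-terminal
share a common prefix on the right-hand side.

Productions for E:
  E → / B -
  E → / B d -
  E → / B d

Found common prefix '/ B' in productions for E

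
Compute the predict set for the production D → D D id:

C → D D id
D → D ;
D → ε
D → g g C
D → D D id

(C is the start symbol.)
PREDICT(D → D D id) = (FIRST(RHS) \ {ε}) ∪ (FOLLOW(D) if ε ∈ FIRST(RHS), i.e. RHS ⇒* ε)
FIRST(D) = { ';', 'g', 'id', ε }
FIRST(D D id) = { ';', 'g', 'id' }
ε ∉ FIRST(D D id), so FOLLOW(D) is not added.
PREDICT(D → D D id) = { ';', 'g', 'id' }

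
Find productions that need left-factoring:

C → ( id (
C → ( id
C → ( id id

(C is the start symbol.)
Yes, C has productions with common prefix '( id'

Left-factoring is needed when two productions for the same non-terminal
share a common prefix on the right-hand side.

Productions for C:
  C → ( id (
  C → ( id
  C → ( id id

Found common prefix '( id' in productions for C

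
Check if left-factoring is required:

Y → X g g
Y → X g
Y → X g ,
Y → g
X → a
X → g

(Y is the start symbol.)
Yes, Y has productions with common prefix 'X g'

Left-factoring is needed when two productions for the same non-terminal
share a common prefix on the right-hand side.

Productions for Y:
  Y → X g g
  Y → X g
  Y → X g ,
  Y → g
Productions for X:
  X → a
  X → g

Found common prefix 'X g' in productions for Y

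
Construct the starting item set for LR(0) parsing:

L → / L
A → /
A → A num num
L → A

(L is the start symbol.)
First, augment the grammar with L' → L
I₀ = CLOSURE({ [L' → . L] }):
  [L' → . L] has the dot before L: add [L → . / L], [L → . A]
  [L → . A] has the dot before A: add [A → . /], [A → . A num num]
No further items can be added.

I₀ = { [A → . /], [A → . A num num], [L → . / L], [L → . A], [L' → . L] }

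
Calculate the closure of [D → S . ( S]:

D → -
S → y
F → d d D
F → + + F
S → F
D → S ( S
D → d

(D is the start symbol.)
To compute CLOSURE, for each item [A → α.Bβ] where B is a non-terminal, add [B → .γ] for all productions B → γ; repeat for the newly added items until nothing changes.

Start with: [D → S . ( S]
The dot precedes the terminal '(', so nothing is added.

CLOSURE = { [D → S . ( S] }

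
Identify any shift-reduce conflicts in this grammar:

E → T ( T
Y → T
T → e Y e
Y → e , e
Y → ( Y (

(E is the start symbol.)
A shift-reduce conflict occurs when an LR(0) state has both:
  - a complete (reduce) item [A → α .] (dot at the end), and
  - a shift item [B → β . c γ] (dot before a terminal).

Augment with E' → E and build the canonical LR(0) collection (I0 = CLOSURE({[E' → . E]}), then GOTO on every symbol after a dot until no new states appear). It has 15 states:
  I0: { [E → . T ( T], [E' → . E], [T → . e Y e] }  — shift
  I1: { [E' → E .] }  — accept
  I2: { [E → T . ( T] }  — shift
  I3: { [T → . e Y e], [T → e . Y e], [Y → . ( Y (], [Y → . T], [Y → . e , e] }  — shift
  I4: { [T → . e Y e], [Y → ( . Y (], [Y → . ( Y (], [Y → . T], [Y → . e , e] }  — shift
  I5: { [Y → T .] }  — reduce
  I6: { [T → e Y . e] }  — shift
  I7: { [T → . e Y e], [T → e . Y e], [Y → . ( Y (], [Y → . T], [Y → . e , e], [Y → e . , e] }  — shift
  I8: { [Y → e , . e] }  — shift
  I9: { [Y → e , e .] }  — reduce
  I10: { [T → e Y e .] }  — reduce
  I11: { [Y → ( Y . (] }  — shift
  I12: { [Y → ( Y ( .] }  — reduce
  I13: { [E → T ( . T], [T → . e Y e] }  — shift
  I14: { [E → T ( T .] }  — reduce

No state contains both a complete item and a shift item.

Answer: No shift-reduce conflicts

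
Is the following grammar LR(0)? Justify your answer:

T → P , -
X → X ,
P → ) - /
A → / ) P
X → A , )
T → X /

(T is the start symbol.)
A grammar is LR(0) if no state in the canonical LR(0) collection has:
  - both a shift item (dot before a terminal) and a complete item (shift-reduce conflict), or
  - two or more complete items (reduce-reduce conflict; the accept item [T' → T .] counts as a complete item here).

Augment with T' → T and build the canonical LR(0) collection (I0 = CLOSURE({[T' → . T]}), then GOTO on every symbol after a dot until no new states appear). It has 17 states:
  I0: { [A → . / ) P], [P → . ) - /], [T → . P , -], [T → . X /], [T' → . T], [X → . A , )], [X → . X ,] }  — shift
  I1: { [P → ) . - /] }  — shift
  I2: { [A → / . ) P] }  — shift
  I3: { [X → A . , )] }  — shift
  I4: { [T → P . , -] }  — shift
  I5: { [T' → T .] }  — accept
  I6: { [T → X . /], [X → X . ,] }  — shift
  I7: { [X → X , .] }  — reduce
  I8: { [T → X / .] }  — reduce
  I9: { [T → P , . -] }  — shift
  I10: { [T → P , - .] }  — reduce
  I11: { [X → A , . )] }  — shift
  I12: { [X → A , ) .] }  — reduce
  I13: { [A → / ) . P], [P → . ) - /] }  — shift
  I14: { [A → / ) P .] }  — reduce
  I15: { [P → ) - . /] }  — shift
  I16: { [P → ) - / .] }  — reduce

Every state is either a pure shift/goto state or contains exactly one complete item and nothing to shift — no conflicts. The grammar is LR(0).

Answer: Yes, the grammar is LR(0)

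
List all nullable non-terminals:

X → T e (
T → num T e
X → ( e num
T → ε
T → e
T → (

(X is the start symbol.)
{ 'T' }

ε-productions: T → ε
So T is immediately nullable.
No further non-terminal can be added: every production for the remaining non-terminals contains a terminal or a non-nullable non-terminal.
Nullable = { 'T' }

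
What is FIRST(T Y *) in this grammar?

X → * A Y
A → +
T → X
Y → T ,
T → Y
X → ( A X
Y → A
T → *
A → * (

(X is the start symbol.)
FIRST sets of the non-terminals involved (from the grammar, by fixed-point iteration):
  FIRST(T) = { '(', '*', '+' }

To compute FIRST(T Y *), process the symbols left to right:
Symbol T is a non-terminal. Add FIRST(T) \ {ε} = { '(', '*', '+' }
T is not nullable (ε ∉ FIRST(T)), so stop here.
FIRST(T Y *) = { '(', '*', '+' }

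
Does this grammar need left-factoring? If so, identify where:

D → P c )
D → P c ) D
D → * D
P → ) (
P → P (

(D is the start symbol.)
Left-factoring is needed when two productions for the same non-terminal
share a common prefix on the right-hand side.

Productions for D:
  D → P c )
  D → P c ) D
  D → * D
Productions for P:
  P → ) (
  P → P (

Found common prefix 'P c )' in productions for D

Answer: Yes, D has productions with common prefix 'P c )'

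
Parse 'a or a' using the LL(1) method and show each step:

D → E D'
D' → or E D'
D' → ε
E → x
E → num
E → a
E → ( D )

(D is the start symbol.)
Stack is shown with the top on the left.

Stack      Input     Action
---------------------------
D $        a or a $  output D → E D'
E D' $     a or a $  output E → a
a D' $     a or a $  match 'a'
D' $       or a $    output D' → or E D'
or E D' $  or a $    match 'or'
E D' $     a $       output E → a
a D' $     a $       match 'a'
D' $       $         output D' → ε
$          $         accept

The string is accepted.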